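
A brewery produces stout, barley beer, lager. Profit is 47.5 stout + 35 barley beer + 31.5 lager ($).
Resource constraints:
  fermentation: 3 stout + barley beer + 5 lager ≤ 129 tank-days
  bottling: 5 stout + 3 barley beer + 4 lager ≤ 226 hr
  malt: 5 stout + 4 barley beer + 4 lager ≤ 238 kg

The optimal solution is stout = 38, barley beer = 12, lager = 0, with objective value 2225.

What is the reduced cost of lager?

-6.5

Check each constraint at x*: fermentation 126/129 (slack 3); bottling 226/226 (tight); malt 238/238 (tight).
Since fermentation is not tight, its dual is 0.
The binding rows give the dual system: 5·y_bottling + 5·y_malt = 47.5 and 3·y_bottling + 4·y_malt = 35.
Solving: y_bottling = 3, y_malt = 6.5.
Reduced cost of lager: c₃ − yᵀa₃ = 31.5 − (3·4 + 6.5·4) = 31.5 − 38 = -6.5.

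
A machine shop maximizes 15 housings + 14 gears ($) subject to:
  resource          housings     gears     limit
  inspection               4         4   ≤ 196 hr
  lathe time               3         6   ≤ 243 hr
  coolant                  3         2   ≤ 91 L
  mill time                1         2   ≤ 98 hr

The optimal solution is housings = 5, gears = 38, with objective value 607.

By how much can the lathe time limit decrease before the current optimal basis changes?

152

Binding constraints: lathe time, coolant. The basis is B = [[3,6],[3,2]] with det -12.
Per unit decrease in lathe time, x* moves by d = (0.1667, -0.25).
The basis stays optimal until gears reaches 0; allowable decrease = 152 hr.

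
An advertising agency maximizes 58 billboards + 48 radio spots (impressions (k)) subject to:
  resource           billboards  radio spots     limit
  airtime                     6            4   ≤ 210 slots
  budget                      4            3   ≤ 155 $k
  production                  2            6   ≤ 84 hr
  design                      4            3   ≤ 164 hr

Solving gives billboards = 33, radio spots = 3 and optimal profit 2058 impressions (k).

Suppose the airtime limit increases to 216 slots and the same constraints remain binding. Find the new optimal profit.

2112

Binding: airtime and production. Non-binding: budget (14 unused), design (23 unused).
Slack constraints have shadow price 0 (complementary slackness).
The binding rows give the dual system: 6·y_airtime + 2·y_production = 58 and 4·y_airtime + 6·y_production = 48.
Solving: y_airtime = 9, y_production = 2.
Δz = y_airtime·Δb = 9 × (6) = 54, so new z* = 2058 + 54 = 2112.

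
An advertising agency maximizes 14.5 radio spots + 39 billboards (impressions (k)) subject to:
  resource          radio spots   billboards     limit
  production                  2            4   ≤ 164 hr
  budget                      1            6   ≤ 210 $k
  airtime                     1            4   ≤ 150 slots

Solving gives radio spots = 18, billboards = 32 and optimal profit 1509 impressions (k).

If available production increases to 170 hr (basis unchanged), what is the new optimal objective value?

1545

Check each constraint at x*: production 164/164 (tight); budget 210/210 (tight); airtime 146/150 (slack 4).
By complementary slackness, y = 0 for the non-binding constraint.
The binding rows give the dual system: 2·y_production + 1·y_budget = 14.5 and 4·y_production + 6·y_budget = 39.
→ y_production = 6 and y_budget = 2.5.
Δz = y_production·Δb = 6 × (6) = 36, so new z* = 1509 + 36 = 1545.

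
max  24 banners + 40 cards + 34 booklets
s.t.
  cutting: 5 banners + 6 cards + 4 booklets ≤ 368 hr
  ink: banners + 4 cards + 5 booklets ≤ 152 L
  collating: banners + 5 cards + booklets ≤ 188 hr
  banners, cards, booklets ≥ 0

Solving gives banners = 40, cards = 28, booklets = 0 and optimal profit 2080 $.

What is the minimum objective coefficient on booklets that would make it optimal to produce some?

Check each constraint at x*: cutting 368/368 (tight); ink 152/152 (tight); collating 180/188 (slack 8).
Slack constraints have shadow price 0 (complementary slackness).
From A_Bᵀ y = c: 5·y_cutting + 1·y_ink = 24; 6·y_cutting + 4·y_ink = 40.
Solving: y_cutting = 4, y_ink = 4.
booklets enters the basis when its profit ≥ yᵀa₃ = 4·4 + 4·5 = 36.

36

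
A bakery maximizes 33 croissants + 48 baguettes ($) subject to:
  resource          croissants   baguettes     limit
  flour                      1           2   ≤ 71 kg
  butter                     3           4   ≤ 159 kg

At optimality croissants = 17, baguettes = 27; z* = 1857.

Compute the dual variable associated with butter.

Both flour and butter are binding at x*.
Dual feasibility on the basic columns requires 1·y_flour + 3·y_butter = 33, 2·y_flour + 4·y_butter = 48.
This yields shadow prices y_flour = 6, y_butter = 9.
Shadow price of butter = 9.

9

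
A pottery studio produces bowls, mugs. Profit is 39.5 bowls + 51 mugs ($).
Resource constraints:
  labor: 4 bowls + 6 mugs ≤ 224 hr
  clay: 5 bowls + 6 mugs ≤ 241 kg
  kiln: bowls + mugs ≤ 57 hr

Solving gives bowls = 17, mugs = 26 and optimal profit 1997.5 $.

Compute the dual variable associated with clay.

5.5

At the optimum: labor uses 224 of 224 (binding); clay uses 241 of 241 (binding); kiln uses 43 of 57 (slack = 14).
Slack constraints have shadow price 0 (complementary slackness).
The binding rows give the dual system: 4·y_labor + 5·y_clay = 39.5 and 6·y_labor + 6·y_clay = 51.
Solving: y_labor = 3, y_clay = 5.5.
Shadow price of clay = 5.5.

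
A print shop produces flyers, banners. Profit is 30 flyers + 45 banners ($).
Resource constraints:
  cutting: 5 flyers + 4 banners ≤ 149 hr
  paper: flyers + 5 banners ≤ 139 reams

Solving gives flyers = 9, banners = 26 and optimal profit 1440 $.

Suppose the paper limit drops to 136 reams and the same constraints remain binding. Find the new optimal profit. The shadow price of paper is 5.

Δb = -3, so new z* = 1440 + (5)·(-3) = 1440 − 15 = 1425.

1425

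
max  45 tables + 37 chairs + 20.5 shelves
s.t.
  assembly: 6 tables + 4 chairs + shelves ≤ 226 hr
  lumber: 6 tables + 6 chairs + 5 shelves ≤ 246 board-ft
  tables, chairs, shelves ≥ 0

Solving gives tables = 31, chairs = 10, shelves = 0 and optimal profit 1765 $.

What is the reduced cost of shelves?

-1

At the optimum: assembly uses 226 of 226 (binding); lumber uses 246 of 246 (binding).
Dual feasibility on the basic columns requires 6·y_assembly + 6·y_lumber = 45, 4·y_assembly + 6·y_lumber = 37.
→ y_assembly = 4 and y_lumber = 3.5.
Reduced cost of shelves: c₃ − yᵀa₃ = 20.5 − (4·1 + 3.5·5) = 20.5 − 21.5 = -1.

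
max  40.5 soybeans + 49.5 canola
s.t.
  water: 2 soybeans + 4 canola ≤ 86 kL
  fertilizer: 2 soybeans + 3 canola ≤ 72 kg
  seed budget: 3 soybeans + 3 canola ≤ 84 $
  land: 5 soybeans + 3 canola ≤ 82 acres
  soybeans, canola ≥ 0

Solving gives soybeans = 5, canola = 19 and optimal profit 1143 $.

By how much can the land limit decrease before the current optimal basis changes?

17.5

Binding constraints: water, land. The basis is B = [[2,4],[5,3]] with det -14.
Per unit decrease in land, x* moves by d = (-0.2857, 0.1429).
The basis stays optimal until soybeans reaches 0; allowable decrease = 17.5 acres.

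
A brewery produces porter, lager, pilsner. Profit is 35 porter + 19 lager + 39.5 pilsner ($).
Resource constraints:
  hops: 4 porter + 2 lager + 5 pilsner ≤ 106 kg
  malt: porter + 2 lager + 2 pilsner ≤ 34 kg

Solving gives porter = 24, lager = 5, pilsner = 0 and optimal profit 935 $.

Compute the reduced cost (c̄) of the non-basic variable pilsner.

-5

Both hops and malt are binding at x*.
Dual feasibility on the basic columns requires 4·y_hops + 1·y_malt = 35, 2·y_hops + 2·y_malt = 19.
Solving: y_hops = 8.5, y_malt = 1.
Reduced cost of pilsner: c₃ − yᵀa₃ = 39.5 − (8.5·5 + 1·2) = 39.5 − 44.5 = -5.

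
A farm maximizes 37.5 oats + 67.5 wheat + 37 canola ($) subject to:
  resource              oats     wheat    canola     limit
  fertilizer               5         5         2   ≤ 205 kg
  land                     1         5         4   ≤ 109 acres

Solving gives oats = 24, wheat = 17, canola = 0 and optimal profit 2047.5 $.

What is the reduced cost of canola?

-5

At the optimum: fertilizer uses 205 of 205 (binding); land uses 109 of 109 (binding).
From A_Bᵀ y = c: 5·y_fertilizer + 1·y_land = 37.5; 5·y_fertilizer + 5·y_land = 67.5.
→ y_fertilizer = 6 and y_land = 7.5.
Reduced cost of canola: c₃ − yᵀa₃ = 37 − (6·2 + 7.5·4) = 37 − 42 = -5.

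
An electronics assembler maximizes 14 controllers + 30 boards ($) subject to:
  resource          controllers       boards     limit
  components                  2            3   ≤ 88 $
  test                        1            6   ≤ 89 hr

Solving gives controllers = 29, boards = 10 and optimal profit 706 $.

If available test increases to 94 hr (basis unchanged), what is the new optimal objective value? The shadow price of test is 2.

716

Δb = 5, so new z* = 706 + (2)·(5) = 706 + 10 = 716.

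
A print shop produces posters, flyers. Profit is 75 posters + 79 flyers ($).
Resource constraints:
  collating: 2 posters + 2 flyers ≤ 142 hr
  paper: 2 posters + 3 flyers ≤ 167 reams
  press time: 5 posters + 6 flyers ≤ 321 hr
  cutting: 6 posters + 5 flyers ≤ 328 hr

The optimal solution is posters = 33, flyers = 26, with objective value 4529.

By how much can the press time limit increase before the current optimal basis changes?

Binding constraints: press time, cutting. The basis is B = [[5,6],[6,5]] with det -11.
Per unit increase in press time, x* moves by d = (-0.4545, 0.5455).
The basis stays optimal until paper becomes binding; allowable increase = 31.625 hr.

31.625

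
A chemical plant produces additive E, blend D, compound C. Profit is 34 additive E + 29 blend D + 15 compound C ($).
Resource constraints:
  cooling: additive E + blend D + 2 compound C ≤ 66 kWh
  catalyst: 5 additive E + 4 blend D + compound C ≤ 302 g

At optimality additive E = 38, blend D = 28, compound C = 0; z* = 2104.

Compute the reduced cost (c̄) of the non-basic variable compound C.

-8

Both cooling and catalyst are binding at x*.
From A_Bᵀ y = c: 1·y_cooling + 5·y_catalyst = 34; 1·y_cooling + 4·y_catalyst = 29.
This yields shadow prices y_cooling = 9, y_catalyst = 5.
Reduced cost of compound C: c₃ − yᵀa₃ = 15 − (9·2 + 5·1) = 15 − 23 = -8.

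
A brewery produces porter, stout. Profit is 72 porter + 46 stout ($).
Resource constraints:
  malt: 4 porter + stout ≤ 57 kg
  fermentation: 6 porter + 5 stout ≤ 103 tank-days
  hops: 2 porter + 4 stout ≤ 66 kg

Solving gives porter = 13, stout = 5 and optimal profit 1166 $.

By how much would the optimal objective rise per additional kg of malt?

6

Binding: malt and fermentation. Non-binding: hops (20 unused).
By complementary slackness, y = 0 for the non-binding constraint.
Dual feasibility on the basic columns requires 4·y_malt + 6·y_fermentation = 72, 1·y_malt + 5·y_fermentation = 46.
Solving: y_malt = 6, y_fermentation = 8.
Shadow price of malt = 6.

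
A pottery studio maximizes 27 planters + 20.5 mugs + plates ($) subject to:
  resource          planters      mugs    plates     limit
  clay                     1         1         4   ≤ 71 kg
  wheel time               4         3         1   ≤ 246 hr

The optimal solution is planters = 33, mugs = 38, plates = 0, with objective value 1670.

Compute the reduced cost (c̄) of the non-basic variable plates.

Check each constraint at x*: clay 71/71 (tight); wheel time 246/246 (tight).
From A_Bᵀ y = c: 1·y_clay + 4·y_wheel time = 27; 1·y_clay + 3·y_wheel time = 20.5.
This yields shadow prices y_clay = 1, y_wheel time = 6.5.
Reduced cost of plates: c₃ − yᵀa₃ = 1 − (1·4 + 6.5·1) = 1 − 10.5 = -9.5.

-9.5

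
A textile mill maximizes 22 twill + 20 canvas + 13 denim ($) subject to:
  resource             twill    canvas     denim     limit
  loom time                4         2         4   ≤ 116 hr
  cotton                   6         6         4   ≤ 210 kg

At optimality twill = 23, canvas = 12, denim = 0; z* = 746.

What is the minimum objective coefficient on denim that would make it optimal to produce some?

16

Both loom time and cotton are binding at x*.
The binding rows give the dual system: 4·y_loom time + 6·y_cotton = 22 and 2·y_loom time + 6·y_cotton = 20.
→ y_loom time = 1 and y_cotton = 3.
denim enters the basis when its profit ≥ yᵀa₃ = 1·4 + 3·4 = 16.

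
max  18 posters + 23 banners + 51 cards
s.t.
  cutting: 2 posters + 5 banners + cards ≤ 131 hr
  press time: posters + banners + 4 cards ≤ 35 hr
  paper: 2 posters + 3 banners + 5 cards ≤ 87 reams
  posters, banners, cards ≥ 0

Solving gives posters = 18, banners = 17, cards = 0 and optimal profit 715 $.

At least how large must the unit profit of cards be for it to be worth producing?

57

Binding: press time and paper. Non-binding: cutting (10 unused).
By complementary slackness, y = 0 for the non-binding constraint.
The binding rows give the dual system: 1·y_press time + 2·y_paper = 18 and 1·y_press time + 3·y_paper = 23.
This yields shadow prices y_press time = 8, y_paper = 5.
cards enters the basis when its profit ≥ yᵀa₃ = 8·4 + 5·5 = 57.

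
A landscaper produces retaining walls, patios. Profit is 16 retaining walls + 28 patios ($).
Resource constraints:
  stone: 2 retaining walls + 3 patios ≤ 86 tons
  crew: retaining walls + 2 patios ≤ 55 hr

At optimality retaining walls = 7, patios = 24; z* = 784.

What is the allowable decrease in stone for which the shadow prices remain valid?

3.5

Binding constraints: stone, crew. The basis is B = [[2,3],[1,2]] with det 1.
Per unit decrease in stone, x* moves by d = (-2, 1).
The basis stays optimal until retaining walls reaches 0; allowable decrease = 3.5 tons.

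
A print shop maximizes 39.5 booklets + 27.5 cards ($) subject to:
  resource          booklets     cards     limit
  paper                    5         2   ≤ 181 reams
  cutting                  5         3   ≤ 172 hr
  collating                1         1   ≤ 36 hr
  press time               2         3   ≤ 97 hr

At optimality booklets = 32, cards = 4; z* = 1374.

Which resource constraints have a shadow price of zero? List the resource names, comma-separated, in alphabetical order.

paper, press time

paper: 168/181 (slack 13)
cutting: 172/172 (binding)
collating: 36/36 (binding)
press time: 76/97 (slack 21)
By complementary slackness, a constraint with positive slack has shadow price 0 → paper, press time.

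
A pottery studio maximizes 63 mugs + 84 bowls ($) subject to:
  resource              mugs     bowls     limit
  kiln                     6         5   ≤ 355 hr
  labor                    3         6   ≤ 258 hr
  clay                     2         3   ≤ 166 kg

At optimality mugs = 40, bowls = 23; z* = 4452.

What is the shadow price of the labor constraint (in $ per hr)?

Check each constraint at x*: kiln 355/355 (tight); labor 258/258 (tight); clay 149/166 (slack 17).
By complementary slackness, y = 0 for the non-binding constraint.
Dual feasibility on the basic columns requires 6·y_kiln + 3·y_labor = 63, 5·y_kiln + 6·y_labor = 84.
Solving: y_kiln = 6, y_labor = 9.
Shadow price of labor = 9.

9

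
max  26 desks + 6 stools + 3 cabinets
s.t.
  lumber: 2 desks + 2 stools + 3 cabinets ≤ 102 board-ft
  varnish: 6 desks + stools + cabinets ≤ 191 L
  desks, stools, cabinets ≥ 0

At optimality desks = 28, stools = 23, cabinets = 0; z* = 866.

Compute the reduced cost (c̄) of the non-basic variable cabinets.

At the optimum: lumber uses 102 of 102 (binding); varnish uses 191 of 191 (binding).
Dual feasibility on the basic columns requires 2·y_lumber + 6·y_varnish = 26, 2·y_lumber + 1·y_varnish = 6.
This yields shadow prices y_lumber = 1, y_varnish = 4.
Reduced cost of cabinets: c₃ − yᵀa₃ = 3 − (1·3 + 4·1) = 3 − 7 = -4.

-4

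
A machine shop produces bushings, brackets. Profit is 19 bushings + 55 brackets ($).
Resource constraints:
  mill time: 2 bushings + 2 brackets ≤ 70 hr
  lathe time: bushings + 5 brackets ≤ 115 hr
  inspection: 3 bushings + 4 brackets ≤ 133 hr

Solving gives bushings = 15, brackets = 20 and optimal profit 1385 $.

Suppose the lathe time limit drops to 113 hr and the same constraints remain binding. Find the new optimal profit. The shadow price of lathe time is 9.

1367

Δb = -2, so new z* = 1385 + (9)·(-2) = 1385 − 18 = 1367.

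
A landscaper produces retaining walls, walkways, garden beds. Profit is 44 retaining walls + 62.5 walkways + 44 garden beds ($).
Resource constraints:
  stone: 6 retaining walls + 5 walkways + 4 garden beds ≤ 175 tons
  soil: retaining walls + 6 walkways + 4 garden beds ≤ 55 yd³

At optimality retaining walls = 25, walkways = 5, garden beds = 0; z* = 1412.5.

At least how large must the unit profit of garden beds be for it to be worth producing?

46

At the optimum: stone uses 175 of 175 (binding); soil uses 55 of 55 (binding).
Dual feasibility on the basic columns requires 6·y_stone + 1·y_soil = 44, 5·y_stone + 6·y_soil = 62.5.
→ y_stone = 6.5 and y_soil = 5.
garden beds enters the basis when its profit ≥ yᵀa₃ = 6.5·4 + 5·4 = 46.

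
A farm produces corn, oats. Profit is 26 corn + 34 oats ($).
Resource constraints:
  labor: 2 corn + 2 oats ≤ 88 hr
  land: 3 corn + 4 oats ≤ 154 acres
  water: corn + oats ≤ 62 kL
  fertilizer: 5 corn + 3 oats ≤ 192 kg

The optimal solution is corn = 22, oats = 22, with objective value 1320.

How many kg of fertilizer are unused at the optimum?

16

fertilizer used = 5·22 + 3·22 = 176; slack = 192 − 176 = 16.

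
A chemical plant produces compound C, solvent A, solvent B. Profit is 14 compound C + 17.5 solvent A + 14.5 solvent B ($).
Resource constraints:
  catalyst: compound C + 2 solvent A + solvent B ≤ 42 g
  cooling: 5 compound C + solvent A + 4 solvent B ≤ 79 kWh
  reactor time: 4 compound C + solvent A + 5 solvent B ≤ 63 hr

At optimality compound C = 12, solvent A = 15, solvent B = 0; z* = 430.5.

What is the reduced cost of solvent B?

-1

Binding: catalyst and reactor time. Non-binding: cooling (4 unused).
Slack constraints have shadow price 0 (complementary slackness).
From A_Bᵀ y = c: 1·y_catalyst + 4·y_reactor time = 14; 2·y_catalyst + 1·y_reactor time = 17.5.
Solving: y_catalyst = 8, y_reactor time = 1.5.
Reduced cost of solvent B: c₃ − yᵀa₃ = 14.5 − (8·1 + 1.5·5) = 14.5 − 15.5 = -1.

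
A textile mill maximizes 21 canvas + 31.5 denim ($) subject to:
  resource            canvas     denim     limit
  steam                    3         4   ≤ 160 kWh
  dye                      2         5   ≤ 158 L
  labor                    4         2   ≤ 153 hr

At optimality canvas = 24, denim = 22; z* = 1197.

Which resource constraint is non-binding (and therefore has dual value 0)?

labor

steam: 160/160 (binding)
dye: 158/158 (binding)
labor: 140/153 (slack 13)
By complementary slackness, a constraint with positive slack has shadow price 0 → labor.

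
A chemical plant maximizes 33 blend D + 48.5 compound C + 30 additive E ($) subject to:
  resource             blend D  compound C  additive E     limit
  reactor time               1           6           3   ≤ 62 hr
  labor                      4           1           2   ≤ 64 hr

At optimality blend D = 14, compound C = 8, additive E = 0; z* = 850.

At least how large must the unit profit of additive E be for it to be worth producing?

34

At the optimum: reactor time uses 62 of 62 (binding); labor uses 64 of 64 (binding).
From A_Bᵀ y = c: 1·y_reactor time + 4·y_labor = 33; 6·y_reactor time + 1·y_labor = 48.5.
This yields shadow prices y_reactor time = 7, y_labor = 6.5.
additive E enters the basis when its profit ≥ yᵀa₃ = 7·3 + 6.5·2 = 34.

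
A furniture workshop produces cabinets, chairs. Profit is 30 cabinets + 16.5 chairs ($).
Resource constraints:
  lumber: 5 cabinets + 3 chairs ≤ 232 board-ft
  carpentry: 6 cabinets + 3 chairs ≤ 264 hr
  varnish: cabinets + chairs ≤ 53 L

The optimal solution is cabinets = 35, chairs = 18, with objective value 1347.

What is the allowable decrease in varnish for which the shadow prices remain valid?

Binding constraints: carpentry, varnish. The basis is B = [[6,3],[1,1]] with det 3.
Per unit decrease in varnish, x* moves by d = (1, -2).
The basis stays optimal until chairs reaches 0; allowable decrease = 9 L.

9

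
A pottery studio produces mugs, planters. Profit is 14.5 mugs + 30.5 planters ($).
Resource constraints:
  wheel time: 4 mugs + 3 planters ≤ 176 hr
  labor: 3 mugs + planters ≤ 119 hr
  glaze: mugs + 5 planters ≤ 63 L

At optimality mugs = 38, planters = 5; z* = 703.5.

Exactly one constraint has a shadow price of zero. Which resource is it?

wheel time: 167/176 (slack 9)
labor: 119/119 (binding)
glaze: 63/63 (binding)
By complementary slackness, a constraint with positive slack has shadow price 0 → wheel time.

wheel time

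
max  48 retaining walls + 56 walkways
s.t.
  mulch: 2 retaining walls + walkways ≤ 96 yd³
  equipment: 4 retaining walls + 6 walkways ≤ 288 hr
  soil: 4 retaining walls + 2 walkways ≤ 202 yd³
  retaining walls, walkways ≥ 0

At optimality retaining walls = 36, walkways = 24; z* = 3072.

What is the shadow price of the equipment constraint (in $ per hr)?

8

Check each constraint at x*: mulch 96/96 (tight); equipment 288/288 (tight); soil 192/202 (slack 10).
By complementary slackness, y = 0 for the non-binding constraint.
The binding rows give the dual system: 2·y_mulch + 4·y_equipment = 48 and 1·y_mulch + 6·y_equipment = 56.
Solving: y_mulch = 8, y_equipment = 8.
Shadow price of equipment = 8.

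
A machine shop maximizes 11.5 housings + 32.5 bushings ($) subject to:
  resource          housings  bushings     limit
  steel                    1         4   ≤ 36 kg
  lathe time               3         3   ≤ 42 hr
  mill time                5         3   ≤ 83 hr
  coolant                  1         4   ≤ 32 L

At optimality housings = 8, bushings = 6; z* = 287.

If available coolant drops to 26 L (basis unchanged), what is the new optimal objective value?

Check each constraint at x*: steel 32/36 (slack 4); lathe time 42/42 (tight); mill time 58/83 (slack 25); coolant 32/32 (tight).
Since steel, mill time are not tight, their duals are 0.
Dual feasibility on the basic columns requires 3·y_lathe time + 1·y_coolant = 11.5, 3·y_lathe time + 4·y_coolant = 32.5.
This yields shadow prices y_lathe time = 1.5, y_coolant = 7.
Δz = y_coolant·Δb = 7 × (-6) = -42, so new z* = 287 − 42 = 245.

245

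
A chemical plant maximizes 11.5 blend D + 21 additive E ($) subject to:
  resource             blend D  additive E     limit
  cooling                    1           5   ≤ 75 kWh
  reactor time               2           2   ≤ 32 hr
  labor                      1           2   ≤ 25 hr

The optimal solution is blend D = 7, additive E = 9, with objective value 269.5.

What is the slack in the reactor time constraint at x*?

0

reactor time used = 2·7 + 2·9 = 32; slack = 32 − 32 = 0.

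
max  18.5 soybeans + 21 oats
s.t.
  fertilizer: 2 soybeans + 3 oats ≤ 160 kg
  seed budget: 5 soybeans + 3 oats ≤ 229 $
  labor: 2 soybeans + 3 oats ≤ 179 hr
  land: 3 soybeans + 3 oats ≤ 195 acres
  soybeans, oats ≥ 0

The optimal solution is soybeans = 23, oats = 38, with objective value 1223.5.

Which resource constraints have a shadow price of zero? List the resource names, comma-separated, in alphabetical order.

labor, land

fertilizer: 160/160 (binding)
seed budget: 229/229 (binding)
labor: 160/179 (slack 19)
land: 183/195 (slack 12)
By complementary slackness, a constraint with positive slack has shadow price 0 → labor, land.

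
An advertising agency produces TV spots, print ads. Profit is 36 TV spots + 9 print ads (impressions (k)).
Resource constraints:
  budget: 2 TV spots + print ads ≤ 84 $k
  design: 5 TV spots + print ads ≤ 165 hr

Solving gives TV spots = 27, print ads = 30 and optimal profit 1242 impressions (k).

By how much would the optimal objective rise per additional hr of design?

6

Both budget and design are binding at x*.
From A_Bᵀ y = c: 2·y_budget + 5·y_design = 36; 1·y_budget + 1·y_design = 9.
Solving: y_budget = 3, y_design = 6.
Shadow price of design = 6.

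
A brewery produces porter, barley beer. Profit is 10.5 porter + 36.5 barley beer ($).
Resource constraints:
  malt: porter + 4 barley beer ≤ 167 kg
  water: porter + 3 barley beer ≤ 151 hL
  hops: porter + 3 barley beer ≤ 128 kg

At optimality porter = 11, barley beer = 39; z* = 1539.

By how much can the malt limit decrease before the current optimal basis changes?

39

Binding constraints: malt, hops. The basis is B = [[1,4],[1,3]] with det -1.
Per unit decrease in malt, x* moves by d = (3, -1).
The basis stays optimal until barley beer reaches 0; allowable decrease = 39 kg.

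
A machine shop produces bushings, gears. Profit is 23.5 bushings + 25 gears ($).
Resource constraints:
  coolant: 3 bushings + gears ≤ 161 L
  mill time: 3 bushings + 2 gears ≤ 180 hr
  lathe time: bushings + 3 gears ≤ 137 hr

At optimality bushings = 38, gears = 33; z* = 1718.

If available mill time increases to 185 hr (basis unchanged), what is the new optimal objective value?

1750.5

At the optimum: coolant uses 147 of 161 (slack = 14); mill time uses 180 of 180 (binding); lathe time uses 137 of 137 (binding).
Slack constraints have shadow price 0 (complementary slackness).
From A_Bᵀ y = c: 3·y_mill time + 1·y_lathe time = 23.5; 2·y_mill time + 3·y_lathe time = 25.
→ y_mill time = 6.5 and y_lathe time = 4.
Δz = y_mill time·Δb = 6.5 × (5) = 32.5, so new z* = 1718 + 32.5 = 1750.5.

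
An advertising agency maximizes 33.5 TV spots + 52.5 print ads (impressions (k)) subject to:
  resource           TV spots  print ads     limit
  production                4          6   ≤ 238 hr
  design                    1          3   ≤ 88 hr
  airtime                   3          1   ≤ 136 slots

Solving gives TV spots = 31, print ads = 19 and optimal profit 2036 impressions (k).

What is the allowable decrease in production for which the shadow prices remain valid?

Binding constraints: production, design. The basis is B = [[4,6],[1,3]] with det 6.
Per unit decrease in production, x* moves by d = (-0.5, 0.1667).
The basis stays optimal until TV spots reaches 0; allowable decrease = 62 hr.

62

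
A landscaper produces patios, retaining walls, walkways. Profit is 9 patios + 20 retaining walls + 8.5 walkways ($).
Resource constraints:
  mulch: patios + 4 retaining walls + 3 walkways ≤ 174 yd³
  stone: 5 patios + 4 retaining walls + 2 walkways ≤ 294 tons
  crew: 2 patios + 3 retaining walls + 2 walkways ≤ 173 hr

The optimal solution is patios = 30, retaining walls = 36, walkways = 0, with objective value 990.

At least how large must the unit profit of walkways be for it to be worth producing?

14

Check each constraint at x*: mulch 174/174 (tight); stone 294/294 (tight); crew 168/173 (slack 5).
By complementary slackness, y = 0 for the non-binding constraint.
Dual feasibility on the basic columns requires 1·y_mulch + 5·y_stone = 9, 4·y_mulch + 4·y_stone = 20.
→ y_mulch = 4 and y_stone = 1.
walkways enters the basis when its profit ≥ yᵀa₃ = 4·3 + 1·2 = 14.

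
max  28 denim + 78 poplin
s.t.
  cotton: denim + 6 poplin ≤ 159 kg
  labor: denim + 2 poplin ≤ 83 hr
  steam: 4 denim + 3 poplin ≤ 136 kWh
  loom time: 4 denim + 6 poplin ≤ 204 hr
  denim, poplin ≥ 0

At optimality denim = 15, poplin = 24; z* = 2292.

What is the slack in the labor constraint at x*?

labor used = 1·15 + 2·24 = 63; slack = 83 − 63 = 20.

20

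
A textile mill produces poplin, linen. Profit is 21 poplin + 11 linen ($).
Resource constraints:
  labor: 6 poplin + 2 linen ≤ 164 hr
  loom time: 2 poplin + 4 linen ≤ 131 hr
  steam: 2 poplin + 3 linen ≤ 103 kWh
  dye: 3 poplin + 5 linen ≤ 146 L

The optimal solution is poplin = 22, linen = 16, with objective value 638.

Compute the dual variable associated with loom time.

0

Binding: labor and dye. Non-binding: loom time (23 unused), steam (11 unused).
By complementary slackness, y = 0 for the non-binding constraints.
Dual feasibility on the basic columns requires 6·y_labor + 3·y_dye = 21, 2·y_labor + 5·y_dye = 11.
Solving: y_labor = 3, y_dye = 1.
Shadow price of loom time = 0.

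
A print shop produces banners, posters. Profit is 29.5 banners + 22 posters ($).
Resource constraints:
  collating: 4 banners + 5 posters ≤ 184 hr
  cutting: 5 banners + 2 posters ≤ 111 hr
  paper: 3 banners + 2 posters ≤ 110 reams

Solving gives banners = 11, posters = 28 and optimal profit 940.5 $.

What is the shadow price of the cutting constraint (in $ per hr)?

3.5

At the optimum: collating uses 184 of 184 (binding); cutting uses 111 of 111 (binding); paper uses 89 of 110 (slack = 21).
By complementary slackness, y = 0 for the non-binding constraint.
From A_Bᵀ y = c: 4·y_collating + 5·y_cutting = 29.5; 5·y_collating + 2·y_cutting = 22.
This yields shadow prices y_collating = 3, y_cutting = 3.5.
Shadow price of cutting = 3.5.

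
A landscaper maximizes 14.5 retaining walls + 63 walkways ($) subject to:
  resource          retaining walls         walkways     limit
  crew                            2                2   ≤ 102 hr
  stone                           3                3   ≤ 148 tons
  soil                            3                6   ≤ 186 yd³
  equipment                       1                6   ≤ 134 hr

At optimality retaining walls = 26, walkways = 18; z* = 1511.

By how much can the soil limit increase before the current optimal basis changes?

12.8

Binding constraints: soil, equipment. The basis is B = [[3,6],[1,6]] with det 12.
Per unit increase in soil, x* moves by d = (0.5, -0.0833).
The basis stays optimal until stone becomes binding; allowable increase = 12.8 yd³.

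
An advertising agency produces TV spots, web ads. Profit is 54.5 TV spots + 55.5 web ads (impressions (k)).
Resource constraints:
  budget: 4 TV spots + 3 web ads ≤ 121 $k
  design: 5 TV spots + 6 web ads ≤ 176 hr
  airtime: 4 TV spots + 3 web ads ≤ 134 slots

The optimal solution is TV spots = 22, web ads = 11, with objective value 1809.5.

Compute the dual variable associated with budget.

5.5

At the optimum: budget uses 121 of 121 (binding); design uses 176 of 176 (binding); airtime uses 121 of 134 (slack = 13).
Since airtime is not tight, its dual is 0.
From A_Bᵀ y = c: 4·y_budget + 5·y_design = 54.5; 3·y_budget + 6·y_design = 55.5.
This yields shadow prices y_budget = 5.5, y_design = 6.5.
Shadow price of budget = 5.5.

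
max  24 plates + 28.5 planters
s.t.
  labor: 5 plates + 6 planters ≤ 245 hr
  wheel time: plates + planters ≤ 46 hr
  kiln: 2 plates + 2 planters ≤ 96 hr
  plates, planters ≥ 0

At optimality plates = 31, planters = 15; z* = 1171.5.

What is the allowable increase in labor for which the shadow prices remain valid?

31

Binding constraints: labor, wheel time. The basis is B = [[5,6],[1,1]] with det -1.
Per unit increase in labor, x* moves by d = (-1, 1).
The basis stays optimal until plates reaches 0; allowable increase = 31 hr.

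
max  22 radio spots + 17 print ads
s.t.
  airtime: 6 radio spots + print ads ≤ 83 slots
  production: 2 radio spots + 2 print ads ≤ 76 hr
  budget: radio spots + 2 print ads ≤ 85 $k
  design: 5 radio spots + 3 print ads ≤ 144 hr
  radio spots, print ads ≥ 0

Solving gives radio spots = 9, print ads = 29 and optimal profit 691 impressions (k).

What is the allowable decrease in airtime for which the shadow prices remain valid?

45

Binding constraints: airtime, production. The basis is B = [[6,1],[2,2]] with det 10.
Per unit decrease in airtime, x* moves by d = (-0.2, 0.2).
The basis stays optimal until radio spots reaches 0; allowable decrease = 45 slots.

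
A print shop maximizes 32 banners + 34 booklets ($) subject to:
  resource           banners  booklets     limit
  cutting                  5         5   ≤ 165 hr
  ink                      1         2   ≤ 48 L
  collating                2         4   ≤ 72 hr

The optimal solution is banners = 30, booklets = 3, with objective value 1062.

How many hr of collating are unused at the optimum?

collating used = 2·30 + 4·3 = 72; slack = 72 − 72 = 0.

0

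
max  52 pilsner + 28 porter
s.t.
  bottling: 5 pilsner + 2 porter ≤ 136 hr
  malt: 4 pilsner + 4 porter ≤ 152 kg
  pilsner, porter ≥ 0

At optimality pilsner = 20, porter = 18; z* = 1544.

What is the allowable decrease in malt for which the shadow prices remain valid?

43.2

Binding constraints: bottling, malt. The basis is B = [[5,2],[4,4]] with det 12.
Per unit decrease in malt, x* moves by d = (0.1667, -0.4167).
The basis stays optimal until porter reaches 0; allowable decrease = 43.2 kg.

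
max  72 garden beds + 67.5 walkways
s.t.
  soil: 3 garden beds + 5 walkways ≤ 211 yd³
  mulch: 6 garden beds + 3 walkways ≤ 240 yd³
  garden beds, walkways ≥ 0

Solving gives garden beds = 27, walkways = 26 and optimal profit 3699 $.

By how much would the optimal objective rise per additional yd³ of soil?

9

At the optimum: soil uses 211 of 211 (binding); mulch uses 240 of 240 (binding).
From A_Bᵀ y = c: 3·y_soil + 6·y_mulch = 72; 5·y_soil + 3·y_mulch = 67.5.
→ y_soil = 9 and y_mulch = 7.5.
Shadow price of soil = 9.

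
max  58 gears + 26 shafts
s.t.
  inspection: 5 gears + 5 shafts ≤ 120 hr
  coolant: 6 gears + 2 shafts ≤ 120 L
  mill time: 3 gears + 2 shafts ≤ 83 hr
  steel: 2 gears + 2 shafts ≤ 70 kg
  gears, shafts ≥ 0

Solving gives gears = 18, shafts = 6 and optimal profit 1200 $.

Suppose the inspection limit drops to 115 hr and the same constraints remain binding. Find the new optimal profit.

Binding: inspection and coolant. Non-binding: mill time (17 unused), steel (22 unused).
Slack constraints have shadow price 0 (complementary slackness).
The binding rows give the dual system: 5·y_inspection + 6·y_coolant = 58 and 5·y_inspection + 2·y_coolant = 26.
Solving: y_inspection = 2, y_coolant = 8.
Δz = y_inspection·Δb = 2 × (-5) = -10, so new z* = 1200 − 10 = 1190.

1190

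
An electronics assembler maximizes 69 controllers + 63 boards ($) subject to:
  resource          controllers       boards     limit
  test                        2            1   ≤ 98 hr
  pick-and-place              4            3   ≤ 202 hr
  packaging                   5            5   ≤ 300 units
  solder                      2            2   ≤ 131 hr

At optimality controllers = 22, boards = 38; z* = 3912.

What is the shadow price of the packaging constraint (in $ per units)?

Binding: pick-and-place and packaging. Non-binding: test (16 unused), solder (11 unused).
Since test, solder are not tight, their duals are 0.
Dual feasibility on the basic columns requires 4·y_pick-and-place + 5·y_packaging = 69, 3·y_pick-and-place + 5·y_packaging = 63.
This yields shadow prices y_pick-and-place = 6, y_packaging = 9.
Shadow price of packaging = 9.

9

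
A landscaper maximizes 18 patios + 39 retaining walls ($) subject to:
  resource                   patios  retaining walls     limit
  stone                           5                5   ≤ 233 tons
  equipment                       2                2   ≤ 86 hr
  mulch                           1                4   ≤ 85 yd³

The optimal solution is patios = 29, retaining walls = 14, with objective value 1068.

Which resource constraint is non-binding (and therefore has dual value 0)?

stone

stone: 215/233 (slack 18)
equipment: 86/86 (binding)
mulch: 85/85 (binding)
By complementary slackness, a constraint with positive slack has shadow price 0 → stone.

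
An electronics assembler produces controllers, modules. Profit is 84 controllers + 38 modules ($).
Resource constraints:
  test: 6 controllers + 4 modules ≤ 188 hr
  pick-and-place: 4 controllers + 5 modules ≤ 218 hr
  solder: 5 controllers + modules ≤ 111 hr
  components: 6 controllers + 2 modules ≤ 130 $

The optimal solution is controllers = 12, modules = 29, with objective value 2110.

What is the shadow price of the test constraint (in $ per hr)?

5

Check each constraint at x*: test 188/188 (tight); pick-and-place 193/218 (slack 25); solder 89/111 (slack 22); components 130/130 (tight).
Since pick-and-place, solder are not tight, their duals are 0.
Dual feasibility on the basic columns requires 6·y_test + 6·y_components = 84, 4·y_test + 2·y_components = 38.
→ y_test = 5 and y_components = 9.
Shadow price of test = 5.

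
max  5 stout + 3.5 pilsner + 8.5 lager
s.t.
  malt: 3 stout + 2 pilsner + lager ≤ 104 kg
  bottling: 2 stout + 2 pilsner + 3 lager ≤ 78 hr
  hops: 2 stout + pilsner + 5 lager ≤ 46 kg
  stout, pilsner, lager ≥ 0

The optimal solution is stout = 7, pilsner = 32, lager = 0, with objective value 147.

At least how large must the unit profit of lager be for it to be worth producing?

Binding: bottling and hops. Non-binding: malt (19 unused).
Since malt is not tight, its dual is 0.
Dual feasibility on the basic columns requires 2·y_bottling + 2·y_hops = 5, 2·y_bottling + 1·y_hops = 3.5.
→ y_bottling = 1 and y_hops = 1.5.
lager enters the basis when its profit ≥ yᵀa₃ = 1·3 + 1.5·5 = 10.5.

10.5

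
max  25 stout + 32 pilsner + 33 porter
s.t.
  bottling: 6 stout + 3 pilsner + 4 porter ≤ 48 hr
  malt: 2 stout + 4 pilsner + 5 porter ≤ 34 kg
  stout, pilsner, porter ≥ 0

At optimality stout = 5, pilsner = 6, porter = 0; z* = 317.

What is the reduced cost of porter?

-7.5

Check each constraint at x*: bottling 48/48 (tight); malt 34/34 (tight).
Dual feasibility on the basic columns requires 6·y_bottling + 2·y_malt = 25, 3·y_bottling + 4·y_malt = 32.
This yields shadow prices y_bottling = 2, y_malt = 6.5.
Reduced cost of porter: c₃ − yᵀa₃ = 33 − (2·4 + 6.5·5) = 33 − 40.5 = -7.5.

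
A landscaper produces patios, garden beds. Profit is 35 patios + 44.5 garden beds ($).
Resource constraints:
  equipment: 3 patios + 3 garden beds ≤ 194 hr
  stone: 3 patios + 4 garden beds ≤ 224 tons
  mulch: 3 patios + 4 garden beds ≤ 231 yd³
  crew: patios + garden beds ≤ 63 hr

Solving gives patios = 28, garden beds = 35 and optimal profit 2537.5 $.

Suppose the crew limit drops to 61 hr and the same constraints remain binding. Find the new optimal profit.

2524.5

Check each constraint at x*: equipment 189/194 (slack 5); stone 224/224 (tight); mulch 224/231 (slack 7); crew 63/63 (tight).
Since equipment, mulch are not tight, their duals are 0.
From A_Bᵀ y = c: 3·y_stone + 1·y_crew = 35; 4·y_stone + 1·y_crew = 44.5.
This yields shadow prices y_stone = 9.5, y_crew = 6.5.
Δz = y_crew·Δb = 6.5 × (-2) = -13, so new z* = 2537.5 − 13 = 2524.5.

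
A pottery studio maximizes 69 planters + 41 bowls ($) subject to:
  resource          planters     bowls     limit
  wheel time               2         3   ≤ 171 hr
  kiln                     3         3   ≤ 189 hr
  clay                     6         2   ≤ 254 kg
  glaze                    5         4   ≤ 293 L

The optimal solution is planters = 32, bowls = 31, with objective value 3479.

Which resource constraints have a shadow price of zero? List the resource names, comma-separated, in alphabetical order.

wheel time: 157/171 (slack 14)
kiln: 189/189 (binding)
clay: 254/254 (binding)
glaze: 284/293 (slack 9)
By complementary slackness, a constraint with positive slack has shadow price 0 → glaze, wheel time.

glaze, wheel time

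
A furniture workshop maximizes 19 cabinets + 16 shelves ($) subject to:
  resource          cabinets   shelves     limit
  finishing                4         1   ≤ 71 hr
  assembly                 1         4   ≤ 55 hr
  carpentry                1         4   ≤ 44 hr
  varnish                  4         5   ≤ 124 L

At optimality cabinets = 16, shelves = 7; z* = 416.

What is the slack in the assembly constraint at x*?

assembly used = 1·16 + 4·7 = 44; slack = 55 − 44 = 11.

11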